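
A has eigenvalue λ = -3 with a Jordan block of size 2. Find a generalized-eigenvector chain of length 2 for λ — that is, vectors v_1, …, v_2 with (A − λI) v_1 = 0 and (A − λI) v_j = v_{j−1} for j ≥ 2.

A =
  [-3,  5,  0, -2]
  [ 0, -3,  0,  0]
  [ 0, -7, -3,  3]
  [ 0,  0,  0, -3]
A Jordan chain for λ = -3 of length 2:
v_1 = (5, 0, -7, 0)ᵀ
v_2 = (0, 1, 0, 0)ᵀ

Let N = A − (-3)·I. We want v_2 with N^2 v_2 = 0 but N^1 v_2 ≠ 0; then v_{j-1} := N · v_j for j = 2, …, 2.

Pick v_2 = (0, 1, 0, 0)ᵀ.
Then v_1 = N · v_2 = (5, 0, -7, 0)ᵀ.

Sanity check: (A − (-3)·I) v_1 = (0, 0, 0, 0)ᵀ = 0. ✓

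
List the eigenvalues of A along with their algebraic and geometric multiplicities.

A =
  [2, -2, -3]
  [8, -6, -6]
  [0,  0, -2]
λ = -2: alg = 3, geom = 2

Step 1 — factor the characteristic polynomial to read off the algebraic multiplicities:
  χ_A(x) = (x + 2)^3

Step 2 — compute geometric multiplicities via the rank-nullity identity g(λ) = n − rank(A − λI):
  rank(A − (-2)·I) = 1, so dim ker(A − (-2)·I) = n − 1 = 2

Summary:
  λ = -2: algebraic multiplicity = 3, geometric multiplicity = 2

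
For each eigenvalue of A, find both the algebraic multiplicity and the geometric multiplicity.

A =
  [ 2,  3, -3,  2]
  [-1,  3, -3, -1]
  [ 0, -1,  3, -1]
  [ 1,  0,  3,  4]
λ = 3: alg = 4, geom = 2

Step 1 — factor the characteristic polynomial to read off the algebraic multiplicities:
  χ_A(x) = (x - 3)^4

Step 2 — compute geometric multiplicities via the rank-nullity identity g(λ) = n − rank(A − λI):
  rank(A − (3)·I) = 2, so dim ker(A − (3)·I) = n − 2 = 2

Summary:
  λ = 3: algebraic multiplicity = 4, geometric multiplicity = 2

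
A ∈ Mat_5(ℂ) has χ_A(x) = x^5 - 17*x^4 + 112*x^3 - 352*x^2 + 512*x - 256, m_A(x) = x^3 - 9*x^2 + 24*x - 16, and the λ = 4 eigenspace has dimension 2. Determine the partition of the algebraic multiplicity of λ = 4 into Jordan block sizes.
Block sizes for λ = 4: [2, 2]

Step 1 — from the characteristic polynomial, algebraic multiplicity of λ = 4 is 4. From dim ker(A − (4)·I) = 2, there are exactly 2 Jordan blocks for λ = 4.
Step 2 — from the minimal polynomial, the factor (x − 4)^2 tells us the largest block for λ = 4 has size 2.
Step 3 — with total size 4, 2 blocks, and largest block 2, the block sizes (in nonincreasing order) are [2, 2].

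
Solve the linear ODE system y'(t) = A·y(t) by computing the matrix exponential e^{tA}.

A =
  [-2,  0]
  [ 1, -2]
e^{tA} =
  [exp(-2*t), 0]
  [t*exp(-2*t), exp(-2*t)]

Strategy: write A = P · J · P⁻¹ where J is a Jordan canonical form, so e^{tA} = P · e^{tJ} · P⁻¹, and e^{tJ} can be computed block-by-block.

A has Jordan form
J =
  [-2,  1]
  [ 0, -2]
(up to reordering of blocks).

Per-block formulas:
  For a 2×2 Jordan block J_2(-2): exp(t · J_2(-2)) = e^(-2t)·(I + t·N), where N is the 2×2 nilpotent shift.

After assembling e^{tJ} and conjugating by P, we get:

e^{tA} =
  [exp(-2*t), 0]
  [t*exp(-2*t), exp(-2*t)]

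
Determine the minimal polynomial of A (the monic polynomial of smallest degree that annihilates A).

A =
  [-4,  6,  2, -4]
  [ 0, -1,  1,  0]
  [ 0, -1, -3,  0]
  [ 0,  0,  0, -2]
x^3 + 8*x^2 + 20*x + 16

The characteristic polynomial is χ_A(x) = (x + 2)^3*(x + 4), so the eigenvalues are known. The minimal polynomial is
  m_A(x) = Π_λ (x − λ)^{k_λ}
where k_λ is the size of the *largest* Jordan block for λ (equivalently, the smallest k with (A − λI)^k v = 0 for every generalised eigenvector v of λ).

  λ = -4: largest Jordan block has size 1, contributing (x + 4)
  λ = -2: largest Jordan block has size 2, contributing (x + 2)^2

So m_A(x) = (x + 2)^2*(x + 4) = x^3 + 8*x^2 + 20*x + 16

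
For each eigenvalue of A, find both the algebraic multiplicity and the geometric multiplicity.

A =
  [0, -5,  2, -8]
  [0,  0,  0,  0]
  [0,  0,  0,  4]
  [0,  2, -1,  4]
λ = 0: alg = 2, geom = 1; λ = 2: alg = 2, geom = 1

Step 1 — factor the characteristic polynomial to read off the algebraic multiplicities:
  χ_A(x) = x^2*(x - 2)^2

Step 2 — compute geometric multiplicities via the rank-nullity identity g(λ) = n − rank(A − λI):
  rank(A − (0)·I) = 3, so dim ker(A − (0)·I) = n − 3 = 1
  rank(A − (2)·I) = 3, so dim ker(A − (2)·I) = n − 3 = 1

Summary:
  λ = 0: algebraic multiplicity = 2, geometric multiplicity = 1
  λ = 2: algebraic multiplicity = 2, geometric multiplicity = 1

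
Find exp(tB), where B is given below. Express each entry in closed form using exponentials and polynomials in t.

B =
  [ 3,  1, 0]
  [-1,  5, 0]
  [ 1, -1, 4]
e^{tB} =
  [-t*exp(4*t) + exp(4*t), t*exp(4*t), 0]
  [-t*exp(4*t), t*exp(4*t) + exp(4*t), 0]
  [t*exp(4*t), -t*exp(4*t), exp(4*t)]

Strategy: write B = P · J · P⁻¹ where J is a Jordan canonical form, so e^{tB} = P · e^{tJ} · P⁻¹, and e^{tJ} can be computed block-by-block.

B has Jordan form
J =
  [4, 1, 0]
  [0, 4, 0]
  [0, 0, 4]
(up to reordering of blocks).

Per-block formulas:
  For a 2×2 Jordan block J_2(4): exp(t · J_2(4)) = e^(4t)·(I + t·N), where N is the 2×2 nilpotent shift.
  For a 1×1 block at λ = 4: exp(t · [4]) = [e^(4t)].

After assembling e^{tJ} and conjugating by P, we get:

e^{tB} =
  [-t*exp(4*t) + exp(4*t), t*exp(4*t), 0]
  [-t*exp(4*t), t*exp(4*t) + exp(4*t), 0]
  [t*exp(4*t), -t*exp(4*t), exp(4*t)]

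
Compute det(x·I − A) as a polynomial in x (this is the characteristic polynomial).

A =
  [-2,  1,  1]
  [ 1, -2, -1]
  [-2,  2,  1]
x^3 + 3*x^2 + 3*x + 1

Expanding det(x·I − A) (e.g. by cofactor expansion or by noting that A is similar to its Jordan form J, which has the same characteristic polynomial as A) gives
  χ_A(x) = x^3 + 3*x^2 + 3*x + 1
which factors as (x + 1)^3. The eigenvalues (with algebraic multiplicities) are λ = -1 with multiplicity 3.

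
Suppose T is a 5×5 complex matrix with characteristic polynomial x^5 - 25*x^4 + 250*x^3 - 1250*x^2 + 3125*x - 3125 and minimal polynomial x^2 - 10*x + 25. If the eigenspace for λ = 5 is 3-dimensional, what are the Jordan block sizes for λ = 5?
Block sizes for λ = 5: [2, 2, 1]

Step 1 — from the characteristic polynomial, algebraic multiplicity of λ = 5 is 5. From dim ker(T − (5)·I) = 3, there are exactly 3 Jordan blocks for λ = 5.
Step 2 — from the minimal polynomial, the factor (x − 5)^2 tells us the largest block for λ = 5 has size 2.
Step 3 — with total size 5, 3 blocks, and largest block 2, the block sizes (in nonincreasing order) are [2, 2, 1].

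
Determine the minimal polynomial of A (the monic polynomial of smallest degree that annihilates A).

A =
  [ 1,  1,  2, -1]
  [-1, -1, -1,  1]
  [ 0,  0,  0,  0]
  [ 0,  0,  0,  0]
x^3

The characteristic polynomial is χ_A(x) = x^4, so the eigenvalues are known. The minimal polynomial is
  m_A(x) = Π_λ (x − λ)^{k_λ}
where k_λ is the size of the *largest* Jordan block for λ (equivalently, the smallest k with (A − λI)^k v = 0 for every generalised eigenvector v of λ).

  λ = 0: largest Jordan block has size 3, contributing (x − 0)^3

So m_A(x) = x^3 = x^3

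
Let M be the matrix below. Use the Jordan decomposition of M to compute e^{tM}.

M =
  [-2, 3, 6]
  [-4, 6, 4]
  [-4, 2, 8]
e^{tM} =
  [-6*t*exp(4*t) + exp(4*t), 3*t*exp(4*t), 6*t*exp(4*t)]
  [-4*t*exp(4*t), 2*t*exp(4*t) + exp(4*t), 4*t*exp(4*t)]
  [-4*t*exp(4*t), 2*t*exp(4*t), 4*t*exp(4*t) + exp(4*t)]

Strategy: write M = P · J · P⁻¹ where J is a Jordan canonical form, so e^{tM} = P · e^{tJ} · P⁻¹, and e^{tJ} can be computed block-by-block.

M has Jordan form
J =
  [4, 1, 0]
  [0, 4, 0]
  [0, 0, 4]
(up to reordering of blocks).

Per-block formulas:
  For a 1×1 block at λ = 4: exp(t · [4]) = [e^(4t)].
  For a 2×2 Jordan block J_2(4): exp(t · J_2(4)) = e^(4t)·(I + t·N), where N is the 2×2 nilpotent shift.

After assembling e^{tJ} and conjugating by P, we get:

e^{tM} =
  [-6*t*exp(4*t) + exp(4*t), 3*t*exp(4*t), 6*t*exp(4*t)]
  [-4*t*exp(4*t), 2*t*exp(4*t) + exp(4*t), 4*t*exp(4*t)]
  [-4*t*exp(4*t), 2*t*exp(4*t), 4*t*exp(4*t) + exp(4*t)]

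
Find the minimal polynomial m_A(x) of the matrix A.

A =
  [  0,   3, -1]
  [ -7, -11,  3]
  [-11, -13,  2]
x^3 + 9*x^2 + 27*x + 27

The characteristic polynomial is χ_A(x) = (x + 3)^3, so the eigenvalues are known. The minimal polynomial is
  m_A(x) = Π_λ (x − λ)^{k_λ}
where k_λ is the size of the *largest* Jordan block for λ (equivalently, the smallest k with (A − λI)^k v = 0 for every generalised eigenvector v of λ).

  λ = -3: largest Jordan block has size 3, contributing (x + 3)^3

So m_A(x) = (x + 3)^3 = x^3 + 9*x^2 + 27*x + 27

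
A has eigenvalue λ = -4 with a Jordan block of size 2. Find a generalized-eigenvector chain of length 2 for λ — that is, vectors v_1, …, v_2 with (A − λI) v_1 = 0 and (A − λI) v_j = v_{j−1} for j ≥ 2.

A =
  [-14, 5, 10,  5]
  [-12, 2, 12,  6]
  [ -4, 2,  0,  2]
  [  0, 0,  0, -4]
A Jordan chain for λ = -4 of length 2:
v_1 = (-10, -12, -4, 0)ᵀ
v_2 = (1, 0, 0, 0)ᵀ

Let N = A − (-4)·I. We want v_2 with N^2 v_2 = 0 but N^1 v_2 ≠ 0; then v_{j-1} := N · v_j for j = 2, …, 2.

Pick v_2 = (1, 0, 0, 0)ᵀ.
Then v_1 = N · v_2 = (-10, -12, -4, 0)ᵀ.

Sanity check: (A − (-4)·I) v_1 = (0, 0, 0, 0)ᵀ = 0. ✓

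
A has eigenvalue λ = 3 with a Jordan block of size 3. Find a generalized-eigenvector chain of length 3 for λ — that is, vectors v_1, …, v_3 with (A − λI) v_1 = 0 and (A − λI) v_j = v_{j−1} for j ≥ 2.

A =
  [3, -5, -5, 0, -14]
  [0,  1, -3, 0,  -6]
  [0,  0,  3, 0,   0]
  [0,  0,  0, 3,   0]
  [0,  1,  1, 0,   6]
A Jordan chain for λ = 3 of length 3:
v_1 = (1, 0, 0, 0, 0)ᵀ
v_2 = (-5, -3, 0, 0, 1)ᵀ
v_3 = (0, 0, 1, 0, 0)ᵀ

Let N = A − (3)·I. We want v_3 with N^3 v_3 = 0 but N^2 v_3 ≠ 0; then v_{j-1} := N · v_j for j = 3, …, 2.

Pick v_3 = (0, 0, 1, 0, 0)ᵀ.
Then v_2 = N · v_3 = (-5, -3, 0, 0, 1)ᵀ.
Then v_1 = N · v_2 = (1, 0, 0, 0, 0)ᵀ.

Sanity check: (A − (3)·I) v_1 = (0, 0, 0, 0, 0)ᵀ = 0. ✓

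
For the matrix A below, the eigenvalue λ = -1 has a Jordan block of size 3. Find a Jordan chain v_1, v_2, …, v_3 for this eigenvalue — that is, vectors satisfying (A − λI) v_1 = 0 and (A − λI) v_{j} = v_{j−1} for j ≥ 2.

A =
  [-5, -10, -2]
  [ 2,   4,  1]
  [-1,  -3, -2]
A Jordan chain for λ = -1 of length 3:
v_1 = (-2, 1, -1)ᵀ
v_2 = (-4, 2, -1)ᵀ
v_3 = (1, 0, 0)ᵀ

Let N = A − (-1)·I. We want v_3 with N^3 v_3 = 0 but N^2 v_3 ≠ 0; then v_{j-1} := N · v_j for j = 3, …, 2.

Pick v_3 = (1, 0, 0)ᵀ.
Then v_2 = N · v_3 = (-4, 2, -1)ᵀ.
Then v_1 = N · v_2 = (-2, 1, -1)ᵀ.

Sanity check: (A − (-1)·I) v_1 = (0, 0, 0)ᵀ = 0. ✓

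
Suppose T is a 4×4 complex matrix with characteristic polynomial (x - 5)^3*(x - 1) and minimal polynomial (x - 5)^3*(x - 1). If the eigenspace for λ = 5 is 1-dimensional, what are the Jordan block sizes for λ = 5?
Block sizes for λ = 5: [3]

Step 1 — from the characteristic polynomial, algebraic multiplicity of λ = 5 is 3. From dim ker(T − (5)·I) = 1, there are exactly 1 Jordan blocks for λ = 5.
Step 2 — from the minimal polynomial, the factor (x − 5)^3 tells us the largest block for λ = 5 has size 3.
Step 3 — with total size 3, 1 blocks, and largest block 3, the block sizes (in nonincreasing order) are [3].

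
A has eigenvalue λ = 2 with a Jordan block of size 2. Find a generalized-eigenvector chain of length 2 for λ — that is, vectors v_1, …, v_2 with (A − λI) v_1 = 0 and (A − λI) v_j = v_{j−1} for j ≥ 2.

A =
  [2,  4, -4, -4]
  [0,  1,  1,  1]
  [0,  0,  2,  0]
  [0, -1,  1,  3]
A Jordan chain for λ = 2 of length 2:
v_1 = (4, -1, 0, -1)ᵀ
v_2 = (0, 1, 0, 0)ᵀ

Let N = A − (2)·I. We want v_2 with N^2 v_2 = 0 but N^1 v_2 ≠ 0; then v_{j-1} := N · v_j for j = 2, …, 2.

Pick v_2 = (0, 1, 0, 0)ᵀ.
Then v_1 = N · v_2 = (4, -1, 0, -1)ᵀ.

Sanity check: (A − (2)·I) v_1 = (0, 0, 0, 0)ᵀ = 0. ✓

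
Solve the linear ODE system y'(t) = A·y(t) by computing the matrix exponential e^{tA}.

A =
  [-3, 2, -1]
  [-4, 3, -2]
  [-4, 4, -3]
e^{tA} =
  [-2*t*exp(-t) + exp(-t), 2*t*exp(-t), -t*exp(-t)]
  [-4*t*exp(-t), 4*t*exp(-t) + exp(-t), -2*t*exp(-t)]
  [-4*t*exp(-t), 4*t*exp(-t), -2*t*exp(-t) + exp(-t)]

Strategy: write A = P · J · P⁻¹ where J is a Jordan canonical form, so e^{tA} = P · e^{tJ} · P⁻¹, and e^{tJ} can be computed block-by-block.

A has Jordan form
J =
  [-1,  1,  0]
  [ 0, -1,  0]
  [ 0,  0, -1]
(up to reordering of blocks).

Per-block formulas:
  For a 2×2 Jordan block J_2(-1): exp(t · J_2(-1)) = e^(-1t)·(I + t·N), where N is the 2×2 nilpotent shift.
  For a 1×1 block at λ = -1: exp(t · [-1]) = [e^(-1t)].

After assembling e^{tJ} and conjugating by P, we get:

e^{tA} =
  [-2*t*exp(-t) + exp(-t), 2*t*exp(-t), -t*exp(-t)]
  [-4*t*exp(-t), 4*t*exp(-t) + exp(-t), -2*t*exp(-t)]
  [-4*t*exp(-t), 4*t*exp(-t), -2*t*exp(-t) + exp(-t)]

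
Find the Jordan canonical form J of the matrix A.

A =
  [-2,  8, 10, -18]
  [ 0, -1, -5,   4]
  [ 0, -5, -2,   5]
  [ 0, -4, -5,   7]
J_1(-2) ⊕ J_1(-2) ⊕ J_2(3)

The characteristic polynomial is
  det(x·I − A) = x^4 - 2*x^3 - 11*x^2 + 12*x + 36 = (x - 3)^2*(x + 2)^2

Eigenvalues and multiplicities (the geometric multiplicity of λ is n − rank(A − λI), which equals the number of Jordan blocks for λ):
  λ = -2: algebraic multiplicity = 2, geometric multiplicity = 2
  λ = 3: algebraic multiplicity = 2, geometric multiplicity = 1

Determining the block sizes for each eigenvalue:
  λ = -2: gm = am = 2, so every block has size 1 → block sizes [1, 1]
  λ = 3: one block (gm = 1), so the single block has size am = 2 → block sizes [2]

Assembling the blocks gives a Jordan form
J =
  [-2,  0, 0, 0]
  [ 0, -2, 0, 0]
  [ 0,  0, 3, 1]
  [ 0,  0, 0, 3]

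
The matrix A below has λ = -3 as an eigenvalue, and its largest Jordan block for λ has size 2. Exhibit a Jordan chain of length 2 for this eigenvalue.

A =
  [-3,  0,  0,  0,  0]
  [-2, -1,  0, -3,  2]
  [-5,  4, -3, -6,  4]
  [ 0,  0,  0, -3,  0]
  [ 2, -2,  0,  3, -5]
A Jordan chain for λ = -3 of length 2:
v_1 = (0, -2, -5, 0, 2)ᵀ
v_2 = (1, 0, 0, 0, 0)ᵀ

Let N = A − (-3)·I. We want v_2 with N^2 v_2 = 0 but N^1 v_2 ≠ 0; then v_{j-1} := N · v_j for j = 2, …, 2.

Pick v_2 = (1, 0, 0, 0, 0)ᵀ.
Then v_1 = N · v_2 = (0, -2, -5, 0, 2)ᵀ.

Sanity check: (A − (-3)·I) v_1 = (0, 0, 0, 0, 0)ᵀ = 0. ✓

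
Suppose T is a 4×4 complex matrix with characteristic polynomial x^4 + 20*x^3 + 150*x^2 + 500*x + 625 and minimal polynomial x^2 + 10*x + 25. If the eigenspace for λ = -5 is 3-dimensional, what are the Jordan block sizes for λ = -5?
Block sizes for λ = -5: [2, 1, 1]

Step 1 — from the characteristic polynomial, algebraic multiplicity of λ = -5 is 4. From dim ker(T − (-5)·I) = 3, there are exactly 3 Jordan blocks for λ = -5.
Step 2 — from the minimal polynomial, the factor (x + 5)^2 tells us the largest block for λ = -5 has size 2.
Step 3 — with total size 4, 3 blocks, and largest block 2, the block sizes (in nonincreasing order) are [2, 1, 1].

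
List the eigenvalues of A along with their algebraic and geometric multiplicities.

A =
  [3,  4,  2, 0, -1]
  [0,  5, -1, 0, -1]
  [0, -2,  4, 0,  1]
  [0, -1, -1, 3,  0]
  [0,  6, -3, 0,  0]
λ = 3: alg = 5, geom = 2

Step 1 — factor the characteristic polynomial to read off the algebraic multiplicities:
  χ_A(x) = (x - 3)^5

Step 2 — compute geometric multiplicities via the rank-nullity identity g(λ) = n − rank(A − λI):
  rank(A − (3)·I) = 3, so dim ker(A − (3)·I) = n − 3 = 2

Summary:
  λ = 3: algebraic multiplicity = 5, geometric multiplicity = 2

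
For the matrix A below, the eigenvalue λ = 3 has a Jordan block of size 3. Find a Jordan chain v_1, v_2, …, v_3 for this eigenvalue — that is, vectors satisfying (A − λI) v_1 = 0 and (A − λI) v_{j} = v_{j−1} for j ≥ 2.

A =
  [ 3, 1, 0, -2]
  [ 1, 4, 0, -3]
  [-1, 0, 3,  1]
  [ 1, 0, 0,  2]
A Jordan chain for λ = 3 of length 3:
v_1 = (-1, -2, 1, -1)ᵀ
v_2 = (0, 1, -1, 1)ᵀ
v_3 = (1, 0, 0, 0)ᵀ

Let N = A − (3)·I. We want v_3 with N^3 v_3 = 0 but N^2 v_3 ≠ 0; then v_{j-1} := N · v_j for j = 3, …, 2.

Pick v_3 = (1, 0, 0, 0)ᵀ.
Then v_2 = N · v_3 = (0, 1, -1, 1)ᵀ.
Then v_1 = N · v_2 = (-1, -2, 1, -1)ᵀ.

Sanity check: (A − (3)·I) v_1 = (0, 0, 0, 0)ᵀ = 0. ✓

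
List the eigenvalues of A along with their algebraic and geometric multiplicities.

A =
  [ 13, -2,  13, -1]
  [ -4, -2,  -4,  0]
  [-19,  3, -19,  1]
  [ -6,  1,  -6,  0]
λ = -4: alg = 2, geom = 1; λ = 0: alg = 2, geom = 1

Step 1 — factor the characteristic polynomial to read off the algebraic multiplicities:
  χ_A(x) = x^2*(x + 4)^2

Step 2 — compute geometric multiplicities via the rank-nullity identity g(λ) = n − rank(A − λI):
  rank(A − (-4)·I) = 3, so dim ker(A − (-4)·I) = n − 3 = 1
  rank(A − (0)·I) = 3, so dim ker(A − (0)·I) = n − 3 = 1

Summary:
  λ = -4: algebraic multiplicity = 2, geometric multiplicity = 1
  λ = 0: algebraic multiplicity = 2, geometric multiplicity = 1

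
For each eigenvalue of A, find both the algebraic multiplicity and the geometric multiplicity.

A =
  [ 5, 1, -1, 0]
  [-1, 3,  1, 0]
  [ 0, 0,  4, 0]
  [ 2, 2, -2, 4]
λ = 4: alg = 4, geom = 3

Step 1 — factor the characteristic polynomial to read off the algebraic multiplicities:
  χ_A(x) = (x - 4)^4

Step 2 — compute geometric multiplicities via the rank-nullity identity g(λ) = n − rank(A − λI):
  rank(A − (4)·I) = 1, so dim ker(A − (4)·I) = n − 1 = 3

Summary:
  λ = 4: algebraic multiplicity = 4, geometric multiplicity = 3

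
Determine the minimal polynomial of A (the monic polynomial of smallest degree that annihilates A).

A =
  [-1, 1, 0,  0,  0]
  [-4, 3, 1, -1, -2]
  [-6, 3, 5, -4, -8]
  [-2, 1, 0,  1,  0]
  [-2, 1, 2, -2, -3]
x^3 - 3*x^2 + 3*x - 1

The characteristic polynomial is χ_A(x) = (x - 1)^5, so the eigenvalues are known. The minimal polynomial is
  m_A(x) = Π_λ (x − λ)^{k_λ}
where k_λ is the size of the *largest* Jordan block for λ (equivalently, the smallest k with (A − λI)^k v = 0 for every generalised eigenvector v of λ).

  λ = 1: largest Jordan block has size 3, contributing (x − 1)^3

So m_A(x) = (x - 1)^3 = x^3 - 3*x^2 + 3*x - 1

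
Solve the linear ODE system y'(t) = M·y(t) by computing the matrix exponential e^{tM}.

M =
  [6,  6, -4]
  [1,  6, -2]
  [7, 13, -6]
e^{tM} =
  [-3*t^2*exp(2*t) + 4*t*exp(2*t) + exp(2*t), -2*t^2*exp(2*t) + 6*t*exp(2*t), 2*t^2*exp(2*t) - 4*t*exp(2*t)]
  [-3*t^2*exp(2*t) + t*exp(2*t), -2*t^2*exp(2*t) + 4*t*exp(2*t) + exp(2*t), 2*t^2*exp(2*t) - 2*t*exp(2*t)]
  [-15*t^2*exp(2*t)/2 + 7*t*exp(2*t), -5*t^2*exp(2*t) + 13*t*exp(2*t), 5*t^2*exp(2*t) - 8*t*exp(2*t) + exp(2*t)]

Strategy: write M = P · J · P⁻¹ where J is a Jordan canonical form, so e^{tM} = P · e^{tJ} · P⁻¹, and e^{tJ} can be computed block-by-block.

M has Jordan form
J =
  [2, 1, 0]
  [0, 2, 1]
  [0, 0, 2]
(up to reordering of blocks).

Per-block formulas:
  For a 3×3 Jordan block J_3(2): exp(t · J_3(2)) = e^(2t)·(I + t·N + (t^2/2)·N^2), where N is the 3×3 nilpotent shift.

After assembling e^{tJ} and conjugating by P, we get:

e^{tM} =
  [-3*t^2*exp(2*t) + 4*t*exp(2*t) + exp(2*t), -2*t^2*exp(2*t) + 6*t*exp(2*t), 2*t^2*exp(2*t) - 4*t*exp(2*t)]
  [-3*t^2*exp(2*t) + t*exp(2*t), -2*t^2*exp(2*t) + 4*t*exp(2*t) + exp(2*t), 2*t^2*exp(2*t) - 2*t*exp(2*t)]
  [-15*t^2*exp(2*t)/2 + 7*t*exp(2*t), -5*t^2*exp(2*t) + 13*t*exp(2*t), 5*t^2*exp(2*t) - 8*t*exp(2*t) + exp(2*t)]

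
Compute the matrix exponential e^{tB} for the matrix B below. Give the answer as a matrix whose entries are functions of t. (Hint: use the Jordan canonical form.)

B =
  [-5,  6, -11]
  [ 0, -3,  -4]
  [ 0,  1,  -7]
e^{tB} =
  [exp(-5*t), t^2*exp(-5*t)/2 + 6*t*exp(-5*t), -t^2*exp(-5*t) - 11*t*exp(-5*t)]
  [0, 2*t*exp(-5*t) + exp(-5*t), -4*t*exp(-5*t)]
  [0, t*exp(-5*t), -2*t*exp(-5*t) + exp(-5*t)]

Strategy: write B = P · J · P⁻¹ where J is a Jordan canonical form, so e^{tB} = P · e^{tJ} · P⁻¹, and e^{tJ} can be computed block-by-block.

B has Jordan form
J =
  [-5,  1,  0]
  [ 0, -5,  1]
  [ 0,  0, -5]
(up to reordering of blocks).

Per-block formulas:
  For a 3×3 Jordan block J_3(-5): exp(t · J_3(-5)) = e^(-5t)·(I + t·N + (t^2/2)·N^2), where N is the 3×3 nilpotent shift.

After assembling e^{tJ} and conjugating by P, we get:

e^{tB} =
  [exp(-5*t), t^2*exp(-5*t)/2 + 6*t*exp(-5*t), -t^2*exp(-5*t) - 11*t*exp(-5*t)]
  [0, 2*t*exp(-5*t) + exp(-5*t), -4*t*exp(-5*t)]
  [0, t*exp(-5*t), -2*t*exp(-5*t) + exp(-5*t)]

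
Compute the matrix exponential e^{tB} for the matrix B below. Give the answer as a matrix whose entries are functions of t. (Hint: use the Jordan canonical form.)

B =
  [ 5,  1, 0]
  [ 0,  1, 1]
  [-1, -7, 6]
e^{tB} =
  [t^2*exp(4*t)/2 + t*exp(4*t) + exp(4*t), -t^2*exp(4*t) + t*exp(4*t), t^2*exp(4*t)/2]
  [-t^2*exp(4*t)/2, t^2*exp(4*t) - 3*t*exp(4*t) + exp(4*t), -t^2*exp(4*t)/2 + t*exp(4*t)]
  [-3*t^2*exp(4*t)/2 - t*exp(4*t), 3*t^2*exp(4*t) - 7*t*exp(4*t), -3*t^2*exp(4*t)/2 + 2*t*exp(4*t) + exp(4*t)]

Strategy: write B = P · J · P⁻¹ where J is a Jordan canonical form, so e^{tB} = P · e^{tJ} · P⁻¹, and e^{tJ} can be computed block-by-block.

B has Jordan form
J =
  [4, 1, 0]
  [0, 4, 1]
  [0, 0, 4]
(up to reordering of blocks).

Per-block formulas:
  For a 3×3 Jordan block J_3(4): exp(t · J_3(4)) = e^(4t)·(I + t·N + (t^2/2)·N^2), where N is the 3×3 nilpotent shift.

After assembling e^{tJ} and conjugating by P, we get:

e^{tB} =
  [t^2*exp(4*t)/2 + t*exp(4*t) + exp(4*t), -t^2*exp(4*t) + t*exp(4*t), t^2*exp(4*t)/2]
  [-t^2*exp(4*t)/2, t^2*exp(4*t) - 3*t*exp(4*t) + exp(4*t), -t^2*exp(4*t)/2 + t*exp(4*t)]
  [-3*t^2*exp(4*t)/2 - t*exp(4*t), 3*t^2*exp(4*t) - 7*t*exp(4*t), -3*t^2*exp(4*t)/2 + 2*t*exp(4*t) + exp(4*t)]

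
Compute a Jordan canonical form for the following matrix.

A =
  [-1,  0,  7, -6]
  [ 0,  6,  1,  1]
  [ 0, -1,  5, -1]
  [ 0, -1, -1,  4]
J_1(-1) ⊕ J_3(5)

The characteristic polynomial is
  det(x·I − A) = x^4 - 14*x^3 + 60*x^2 - 50*x - 125 = (x - 5)^3*(x + 1)

Eigenvalues and multiplicities (the geometric multiplicity of λ is n − rank(A − λI), which equals the number of Jordan blocks for λ):
  λ = -1: algebraic multiplicity = 1, geometric multiplicity = 1
  λ = 5: algebraic multiplicity = 3, geometric multiplicity = 1

Determining the block sizes for each eigenvalue:
  λ = -1: one block (gm = 1), so the single block has size am = 1 → block sizes [1]
  λ = 5: one block (gm = 1), so the single block has size am = 3 → block sizes [3]

Assembling the blocks gives a Jordan form
J =
  [-1, 0, 0, 0]
  [ 0, 5, 1, 0]
  [ 0, 0, 5, 1]
  [ 0, 0, 0, 5]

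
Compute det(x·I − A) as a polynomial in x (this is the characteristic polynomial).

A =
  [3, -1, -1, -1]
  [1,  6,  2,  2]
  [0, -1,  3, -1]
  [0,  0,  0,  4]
x^4 - 16*x^3 + 96*x^2 - 256*x + 256

Expanding det(x·I − A) (e.g. by cofactor expansion or by noting that A is similar to its Jordan form J, which has the same characteristic polynomial as A) gives
  χ_A(x) = x^4 - 16*x^3 + 96*x^2 - 256*x + 256
which factors as (x - 4)^4. The eigenvalues (with algebraic multiplicities) are λ = 4 with multiplicity 4.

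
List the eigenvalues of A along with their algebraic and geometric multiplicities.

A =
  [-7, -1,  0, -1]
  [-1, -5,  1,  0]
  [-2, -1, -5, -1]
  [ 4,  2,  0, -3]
λ = -5: alg = 4, geom = 2

Step 1 — factor the characteristic polynomial to read off the algebraic multiplicities:
  χ_A(x) = (x + 5)^4

Step 2 — compute geometric multiplicities via the rank-nullity identity g(λ) = n − rank(A − λI):
  rank(A − (-5)·I) = 2, so dim ker(A − (-5)·I) = n − 2 = 2

Summary:
  λ = -5: algebraic multiplicity = 4, geometric multiplicity = 2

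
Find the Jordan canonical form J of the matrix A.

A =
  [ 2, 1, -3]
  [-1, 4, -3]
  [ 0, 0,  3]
J_2(3) ⊕ J_1(3)

The characteristic polynomial is
  det(x·I − A) = x^3 - 9*x^2 + 27*x - 27 = (x - 3)^3

Eigenvalues and multiplicities (the geometric multiplicity of λ is n − rank(A − λI), which equals the number of Jordan blocks for λ):
  λ = 3: algebraic multiplicity = 3, geometric multiplicity = 2

Determining the block sizes for each eigenvalue:
  λ = 3: 2 blocks summing to 3 forces exactly one block of size 2 and the rest size 1 → block sizes [2, 1]

Assembling the blocks gives a Jordan form
J =
  [3, 1, 0]
  [0, 3, 0]
  [0, 0, 3]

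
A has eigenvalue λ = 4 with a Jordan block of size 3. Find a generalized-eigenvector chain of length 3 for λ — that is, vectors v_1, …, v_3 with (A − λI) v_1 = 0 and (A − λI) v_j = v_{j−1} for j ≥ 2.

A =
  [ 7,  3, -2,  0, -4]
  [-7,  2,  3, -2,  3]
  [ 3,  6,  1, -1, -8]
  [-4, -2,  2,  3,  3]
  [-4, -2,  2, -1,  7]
A Jordan chain for λ = 4 of length 3:
v_1 = (-2, -2, -6, 0, 0)ᵀ
v_2 = (3, -7, 3, -4, -4)ᵀ
v_3 = (1, 0, 0, 0, 0)ᵀ

Let N = A − (4)·I. We want v_3 with N^3 v_3 = 0 but N^2 v_3 ≠ 0; then v_{j-1} := N · v_j for j = 3, …, 2.

Pick v_3 = (1, 0, 0, 0, 0)ᵀ.
Then v_2 = N · v_3 = (3, -7, 3, -4, -4)ᵀ.
Then v_1 = N · v_2 = (-2, -2, -6, 0, 0)ᵀ.

Sanity check: (A − (4)·I) v_1 = (0, 0, 0, 0, 0)ᵀ = 0. ✓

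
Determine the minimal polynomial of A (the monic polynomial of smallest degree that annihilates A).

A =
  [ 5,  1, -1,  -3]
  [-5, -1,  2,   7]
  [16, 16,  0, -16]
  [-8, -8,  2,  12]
x^3 - 12*x^2 + 48*x - 64

The characteristic polynomial is χ_A(x) = (x - 4)^4, so the eigenvalues are known. The minimal polynomial is
  m_A(x) = Π_λ (x − λ)^{k_λ}
where k_λ is the size of the *largest* Jordan block for λ (equivalently, the smallest k with (A − λI)^k v = 0 for every generalised eigenvector v of λ).

  λ = 4: largest Jordan block has size 3, contributing (x − 4)^3

So m_A(x) = (x - 4)^3 = x^3 - 12*x^2 + 48*x - 64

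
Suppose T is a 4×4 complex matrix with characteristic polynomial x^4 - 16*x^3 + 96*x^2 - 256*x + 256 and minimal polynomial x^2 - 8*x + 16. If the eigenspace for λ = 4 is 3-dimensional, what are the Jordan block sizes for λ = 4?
Block sizes for λ = 4: [2, 1, 1]

Step 1 — from the characteristic polynomial, algebraic multiplicity of λ = 4 is 4. From dim ker(T − (4)·I) = 3, there are exactly 3 Jordan blocks for λ = 4.
Step 2 — from the minimal polynomial, the factor (x − 4)^2 tells us the largest block for λ = 4 has size 2.
Step 3 — with total size 4, 3 blocks, and largest block 2, the block sizes (in nonincreasing order) are [2, 1, 1].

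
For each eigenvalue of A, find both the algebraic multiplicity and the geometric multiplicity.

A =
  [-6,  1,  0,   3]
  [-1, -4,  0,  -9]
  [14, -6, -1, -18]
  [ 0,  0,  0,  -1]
λ = -5: alg = 2, geom = 1; λ = -1: alg = 2, geom = 2

Step 1 — factor the characteristic polynomial to read off the algebraic multiplicities:
  χ_A(x) = (x + 1)^2*(x + 5)^2

Step 2 — compute geometric multiplicities via the rank-nullity identity g(λ) = n − rank(A − λI):
  rank(A − (-5)·I) = 3, so dim ker(A − (-5)·I) = n − 3 = 1
  rank(A − (-1)·I) = 2, so dim ker(A − (-1)·I) = n − 2 = 2

Summary:
  λ = -5: algebraic multiplicity = 2, geometric multiplicity = 1
  λ = -1: algebraic multiplicity = 2, geometric multiplicity = 2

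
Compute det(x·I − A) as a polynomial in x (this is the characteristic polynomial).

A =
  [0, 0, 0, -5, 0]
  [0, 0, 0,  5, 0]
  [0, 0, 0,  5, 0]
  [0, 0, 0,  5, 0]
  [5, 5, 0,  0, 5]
x^5 - 10*x^4 + 25*x^3

Expanding det(x·I − A) (e.g. by cofactor expansion or by noting that A is similar to its Jordan form J, which has the same characteristic polynomial as A) gives
  χ_A(x) = x^5 - 10*x^4 + 25*x^3
which factors as x^3*(x - 5)^2. The eigenvalues (with algebraic multiplicities) are λ = 0 with multiplicity 3, λ = 5 with multiplicity 2.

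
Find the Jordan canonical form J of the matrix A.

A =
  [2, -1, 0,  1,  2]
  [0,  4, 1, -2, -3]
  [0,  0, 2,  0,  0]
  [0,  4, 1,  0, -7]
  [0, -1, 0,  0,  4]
J_2(2) ⊕ J_1(2) ⊕ J_2(3)

The characteristic polynomial is
  det(x·I − A) = x^5 - 12*x^4 + 57*x^3 - 134*x^2 + 156*x - 72 = (x - 3)^2*(x - 2)^3

Eigenvalues and multiplicities (the geometric multiplicity of λ is n − rank(A − λI), which equals the number of Jordan blocks for λ):
  λ = 2: algebraic multiplicity = 3, geometric multiplicity = 2
  λ = 3: algebraic multiplicity = 2, geometric multiplicity = 1

Determining the block sizes for each eigenvalue:
  λ = 2: 2 blocks summing to 3 forces exactly one block of size 2 and the rest size 1 → block sizes [2, 1]
  λ = 3: one block (gm = 1), so the single block has size am = 2 → block sizes [2]

Assembling the blocks gives a Jordan form
J =
  [2, 1, 0, 0, 0]
  [0, 2, 0, 0, 0]
  [0, 0, 2, 0, 0]
  [0, 0, 0, 3, 1]
  [0, 0, 0, 0, 3]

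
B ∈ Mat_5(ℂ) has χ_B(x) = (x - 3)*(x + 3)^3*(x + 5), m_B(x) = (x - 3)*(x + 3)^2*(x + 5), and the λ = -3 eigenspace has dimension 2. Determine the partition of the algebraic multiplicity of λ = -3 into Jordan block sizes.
Block sizes for λ = -3: [2, 1]

Step 1 — from the characteristic polynomial, algebraic multiplicity of λ = -3 is 3. From dim ker(B − (-3)·I) = 2, there are exactly 2 Jordan blocks for λ = -3.
Step 2 — from the minimal polynomial, the factor (x + 3)^2 tells us the largest block for λ = -3 has size 2.
Step 3 — with total size 3, 2 blocks, and largest block 2, the block sizes (in nonincreasing order) are [2, 1].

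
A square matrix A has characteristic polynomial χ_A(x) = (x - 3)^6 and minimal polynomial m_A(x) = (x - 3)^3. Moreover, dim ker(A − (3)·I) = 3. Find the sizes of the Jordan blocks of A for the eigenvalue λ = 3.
Block sizes for λ = 3: [3, 2, 1]

Step 1 — from the characteristic polynomial, algebraic multiplicity of λ = 3 is 6. From dim ker(A − (3)·I) = 3, there are exactly 3 Jordan blocks for λ = 3.
Step 2 — from the minimal polynomial, the factor (x − 3)^3 tells us the largest block for λ = 3 has size 3.
Step 3 — with total size 6, 3 blocks, and largest block 3, the block sizes (in nonincreasing order) are [3, 2, 1].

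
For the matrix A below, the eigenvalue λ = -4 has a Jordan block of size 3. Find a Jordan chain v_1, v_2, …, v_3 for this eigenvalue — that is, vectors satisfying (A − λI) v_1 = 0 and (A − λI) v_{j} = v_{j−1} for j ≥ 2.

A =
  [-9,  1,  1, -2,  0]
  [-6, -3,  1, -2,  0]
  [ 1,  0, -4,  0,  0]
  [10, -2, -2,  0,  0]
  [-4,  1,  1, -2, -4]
A Jordan chain for λ = -4 of length 3:
v_1 = (0, 5, -5, 0, -5)ᵀ
v_2 = (-5, -6, 1, 10, -4)ᵀ
v_3 = (1, 0, 0, 0, 0)ᵀ

Let N = A − (-4)·I. We want v_3 with N^3 v_3 = 0 but N^2 v_3 ≠ 0; then v_{j-1} := N · v_j for j = 3, …, 2.

Pick v_3 = (1, 0, 0, 0, 0)ᵀ.
Then v_2 = N · v_3 = (-5, -6, 1, 10, -4)ᵀ.
Then v_1 = N · v_2 = (0, 5, -5, 0, -5)ᵀ.

Sanity check: (A − (-4)·I) v_1 = (0, 0, 0, 0, 0)ᵀ = 0. ✓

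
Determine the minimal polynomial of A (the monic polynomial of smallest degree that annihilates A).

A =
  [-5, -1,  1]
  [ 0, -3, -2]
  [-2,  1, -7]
x^3 + 15*x^2 + 75*x + 125

The characteristic polynomial is χ_A(x) = (x + 5)^3, so the eigenvalues are known. The minimal polynomial is
  m_A(x) = Π_λ (x − λ)^{k_λ}
where k_λ is the size of the *largest* Jordan block for λ (equivalently, the smallest k with (A − λI)^k v = 0 for every generalised eigenvector v of λ).

  λ = -5: largest Jordan block has size 3, contributing (x + 5)^3

So m_A(x) = (x + 5)^3 = x^3 + 15*x^2 + 75*x + 125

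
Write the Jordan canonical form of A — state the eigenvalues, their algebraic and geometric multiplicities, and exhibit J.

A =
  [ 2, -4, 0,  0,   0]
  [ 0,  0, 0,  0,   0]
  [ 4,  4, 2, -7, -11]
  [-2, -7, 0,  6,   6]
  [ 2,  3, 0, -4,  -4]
J_2(0) ⊕ J_2(2) ⊕ J_1(2)

The characteristic polynomial is
  det(x·I − A) = x^5 - 6*x^4 + 12*x^3 - 8*x^2 = x^2*(x - 2)^3

Eigenvalues and multiplicities (the geometric multiplicity of λ is n − rank(A − λI), which equals the number of Jordan blocks for λ):
  λ = 0: algebraic multiplicity = 2, geometric multiplicity = 1
  λ = 2: algebraic multiplicity = 3, geometric multiplicity = 2

Determining the block sizes for each eigenvalue:
  λ = 0: one block (gm = 1), so the single block has size am = 2 → block sizes [2]
  λ = 2: 2 blocks summing to 3 forces exactly one block of size 2 and the rest size 1 → block sizes [2, 1]

Assembling the blocks gives a Jordan form
J =
  [0, 1, 0, 0, 0]
  [0, 0, 0, 0, 0]
  [0, 0, 2, 1, 0]
  [0, 0, 0, 2, 0]
  [0, 0, 0, 0, 2]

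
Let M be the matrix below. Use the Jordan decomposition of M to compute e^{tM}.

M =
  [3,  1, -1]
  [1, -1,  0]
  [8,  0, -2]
e^{tM} =
  [t^2 + 3*t + 1, t^2 + t, -t^2/2 - t]
  [t^2 + t, t^2 - t + 1, -t^2/2]
  [4*t^2 + 8*t, 4*t^2, -2*t^2 - 2*t + 1]

Strategy: write M = P · J · P⁻¹ where J is a Jordan canonical form, so e^{tM} = P · e^{tJ} · P⁻¹, and e^{tJ} can be computed block-by-block.

M has Jordan form
J =
  [0, 1, 0]
  [0, 0, 1]
  [0, 0, 0]
(up to reordering of blocks).

Per-block formulas:
  For a 3×3 Jordan block J_3(0): exp(t · J_3(0)) = e^(0t)·(I + t·N + (t^2/2)·N^2), where N is the 3×3 nilpotent shift.

After assembling e^{tJ} and conjugating by P, we get:

e^{tM} =
  [t^2 + 3*t + 1, t^2 + t, -t^2/2 - t]
  [t^2 + t, t^2 - t + 1, -t^2/2]
  [4*t^2 + 8*t, 4*t^2, -2*t^2 - 2*t + 1]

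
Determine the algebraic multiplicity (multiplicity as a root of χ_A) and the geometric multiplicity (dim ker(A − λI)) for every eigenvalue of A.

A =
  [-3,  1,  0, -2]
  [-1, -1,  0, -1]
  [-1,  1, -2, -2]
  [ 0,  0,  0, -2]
λ = -2: alg = 4, geom = 2

Step 1 — factor the characteristic polynomial to read off the algebraic multiplicities:
  χ_A(x) = (x + 2)^4

Step 2 — compute geometric multiplicities via the rank-nullity identity g(λ) = n − rank(A − λI):
  rank(A − (-2)·I) = 2, so dim ker(A − (-2)·I) = n − 2 = 2

Summary:
  λ = -2: algebraic multiplicity = 4, geometric multiplicity = 2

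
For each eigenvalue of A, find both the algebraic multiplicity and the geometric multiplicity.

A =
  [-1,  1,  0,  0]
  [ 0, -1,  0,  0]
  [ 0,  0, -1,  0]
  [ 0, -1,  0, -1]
λ = -1: alg = 4, geom = 3

Step 1 — factor the characteristic polynomial to read off the algebraic multiplicities:
  χ_A(x) = (x + 1)^4

Step 2 — compute geometric multiplicities via the rank-nullity identity g(λ) = n − rank(A − λI):
  rank(A − (-1)·I) = 1, so dim ker(A − (-1)·I) = n − 1 = 3

Summary:
  λ = -1: algebraic multiplicity = 4, geometric multiplicity = 3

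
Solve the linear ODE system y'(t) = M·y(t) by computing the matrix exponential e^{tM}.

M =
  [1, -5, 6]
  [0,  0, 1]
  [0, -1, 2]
e^{tM} =
  [exp(t), -t^2*exp(t)/2 - 5*t*exp(t), t^2*exp(t)/2 + 6*t*exp(t)]
  [0, -t*exp(t) + exp(t), t*exp(t)]
  [0, -t*exp(t), t*exp(t) + exp(t)]

Strategy: write M = P · J · P⁻¹ where J is a Jordan canonical form, so e^{tM} = P · e^{tJ} · P⁻¹, and e^{tJ} can be computed block-by-block.

M has Jordan form
J =
  [1, 1, 0]
  [0, 1, 1]
  [0, 0, 1]
(up to reordering of blocks).

Per-block formulas:
  For a 3×3 Jordan block J_3(1): exp(t · J_3(1)) = e^(1t)·(I + t·N + (t^2/2)·N^2), where N is the 3×3 nilpotent shift.

After assembling e^{tJ} and conjugating by P, we get:

e^{tM} =
  [exp(t), -t^2*exp(t)/2 - 5*t*exp(t), t^2*exp(t)/2 + 6*t*exp(t)]
  [0, -t*exp(t) + exp(t), t*exp(t)]
  [0, -t*exp(t), t*exp(t) + exp(t)]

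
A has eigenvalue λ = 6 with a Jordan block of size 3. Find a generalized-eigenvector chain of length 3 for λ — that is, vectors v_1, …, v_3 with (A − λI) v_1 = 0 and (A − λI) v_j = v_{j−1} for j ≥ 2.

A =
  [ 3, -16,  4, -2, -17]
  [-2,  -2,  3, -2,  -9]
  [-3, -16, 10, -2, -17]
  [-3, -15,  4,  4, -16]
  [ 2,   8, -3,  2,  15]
A Jordan chain for λ = 6 of length 3:
v_1 = (1, 1, 1, 1, -1)ᵀ
v_2 = (-3, -2, -3, -3, 2)ᵀ
v_3 = (1, 0, 0, 0, 0)ᵀ

Let N = A − (6)·I. We want v_3 with N^3 v_3 = 0 but N^2 v_3 ≠ 0; then v_{j-1} := N · v_j for j = 3, …, 2.

Pick v_3 = (1, 0, 0, 0, 0)ᵀ.
Then v_2 = N · v_3 = (-3, -2, -3, -3, 2)ᵀ.
Then v_1 = N · v_2 = (1, 1, 1, 1, -1)ᵀ.

Sanity check: (A − (6)·I) v_1 = (0, 0, 0, 0, 0)ᵀ = 0. ✓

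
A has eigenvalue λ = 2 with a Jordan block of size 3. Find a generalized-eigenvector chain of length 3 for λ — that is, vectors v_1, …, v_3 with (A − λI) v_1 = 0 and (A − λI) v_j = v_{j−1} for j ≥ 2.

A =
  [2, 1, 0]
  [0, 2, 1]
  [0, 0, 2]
A Jordan chain for λ = 2 of length 3:
v_1 = (1, 0, 0)ᵀ
v_2 = (0, 1, 0)ᵀ
v_3 = (0, 0, 1)ᵀ

Let N = A − (2)·I. We want v_3 with N^3 v_3 = 0 but N^2 v_3 ≠ 0; then v_{j-1} := N · v_j for j = 3, …, 2.

Pick v_3 = (0, 0, 1)ᵀ.
Then v_2 = N · v_3 = (0, 1, 0)ᵀ.
Then v_1 = N · v_2 = (1, 0, 0)ᵀ.

Sanity check: (A − (2)·I) v_1 = (0, 0, 0)ᵀ = 0. ✓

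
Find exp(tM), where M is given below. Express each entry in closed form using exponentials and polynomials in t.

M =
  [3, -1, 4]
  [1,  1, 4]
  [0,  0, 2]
e^{tM} =
  [t*exp(2*t) + exp(2*t), -t*exp(2*t), 4*t*exp(2*t)]
  [t*exp(2*t), -t*exp(2*t) + exp(2*t), 4*t*exp(2*t)]
  [0, 0, exp(2*t)]

Strategy: write M = P · J · P⁻¹ where J is a Jordan canonical form, so e^{tM} = P · e^{tJ} · P⁻¹, and e^{tJ} can be computed block-by-block.

M has Jordan form
J =
  [2, 1, 0]
  [0, 2, 0]
  [0, 0, 2]
(up to reordering of blocks).

Per-block formulas:
  For a 1×1 block at λ = 2: exp(t · [2]) = [e^(2t)].
  For a 2×2 Jordan block J_2(2): exp(t · J_2(2)) = e^(2t)·(I + t·N), where N is the 2×2 nilpotent shift.

After assembling e^{tJ} and conjugating by P, we get:

e^{tM} =
  [t*exp(2*t) + exp(2*t), -t*exp(2*t), 4*t*exp(2*t)]
  [t*exp(2*t), -t*exp(2*t) + exp(2*t), 4*t*exp(2*t)]
  [0, 0, exp(2*t)]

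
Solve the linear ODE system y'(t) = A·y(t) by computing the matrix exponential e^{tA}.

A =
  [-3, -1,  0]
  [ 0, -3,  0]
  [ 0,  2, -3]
e^{tA} =
  [exp(-3*t), -t*exp(-3*t), 0]
  [0, exp(-3*t), 0]
  [0, 2*t*exp(-3*t), exp(-3*t)]

Strategy: write A = P · J · P⁻¹ where J is a Jordan canonical form, so e^{tA} = P · e^{tJ} · P⁻¹, and e^{tJ} can be computed block-by-block.

A has Jordan form
J =
  [-3,  1,  0]
  [ 0, -3,  0]
  [ 0,  0, -3]
(up to reordering of blocks).

Per-block formulas:
  For a 1×1 block at λ = -3: exp(t · [-3]) = [e^(-3t)].
  For a 2×2 Jordan block J_2(-3): exp(t · J_2(-3)) = e^(-3t)·(I + t·N), where N is the 2×2 nilpotent shift.

After assembling e^{tJ} and conjugating by P, we get:

e^{tA} =
  [exp(-3*t), -t*exp(-3*t), 0]
  [0, exp(-3*t), 0]
  [0, 2*t*exp(-3*t), exp(-3*t)]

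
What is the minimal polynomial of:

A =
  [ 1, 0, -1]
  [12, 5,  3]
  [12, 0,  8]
x^2 - 9*x + 20

The characteristic polynomial is χ_A(x) = (x - 5)^2*(x - 4), so the eigenvalues are known. The minimal polynomial is
  m_A(x) = Π_λ (x − λ)^{k_λ}
where k_λ is the size of the *largest* Jordan block for λ (equivalently, the smallest k with (A − λI)^k v = 0 for every generalised eigenvector v of λ).

  λ = 4: largest Jordan block has size 1, contributing (x − 4)
  λ = 5: largest Jordan block has size 1, contributing (x − 5)

So m_A(x) = (x - 5)*(x - 4) = x^2 - 9*x + 20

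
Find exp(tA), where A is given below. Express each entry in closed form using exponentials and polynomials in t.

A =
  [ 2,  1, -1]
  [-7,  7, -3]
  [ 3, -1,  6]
e^{tA} =
  [-t^2*exp(5*t)/2 - 3*t*exp(5*t) + exp(5*t), t*exp(5*t), -t^2*exp(5*t)/2 - t*exp(5*t)]
  [-t^2*exp(5*t) - 7*t*exp(5*t), 2*t*exp(5*t) + exp(5*t), -t^2*exp(5*t) - 3*t*exp(5*t)]
  [t^2*exp(5*t)/2 + 3*t*exp(5*t), -t*exp(5*t), t^2*exp(5*t)/2 + t*exp(5*t) + exp(5*t)]

Strategy: write A = P · J · P⁻¹ where J is a Jordan canonical form, so e^{tA} = P · e^{tJ} · P⁻¹, and e^{tJ} can be computed block-by-block.

A has Jordan form
J =
  [5, 1, 0]
  [0, 5, 1]
  [0, 0, 5]
(up to reordering of blocks).

Per-block formulas:
  For a 3×3 Jordan block J_3(5): exp(t · J_3(5)) = e^(5t)·(I + t·N + (t^2/2)·N^2), where N is the 3×3 nilpotent shift.

After assembling e^{tJ} and conjugating by P, we get:

e^{tA} =
  [-t^2*exp(5*t)/2 - 3*t*exp(5*t) + exp(5*t), t*exp(5*t), -t^2*exp(5*t)/2 - t*exp(5*t)]
  [-t^2*exp(5*t) - 7*t*exp(5*t), 2*t*exp(5*t) + exp(5*t), -t^2*exp(5*t) - 3*t*exp(5*t)]
  [t^2*exp(5*t)/2 + 3*t*exp(5*t), -t*exp(5*t), t^2*exp(5*t)/2 + t*exp(5*t) + exp(5*t)]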